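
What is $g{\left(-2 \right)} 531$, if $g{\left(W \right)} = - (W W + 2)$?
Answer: $-3186$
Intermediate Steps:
$g{\left(W \right)} = -2 - W^{2}$ ($g{\left(W \right)} = - (W^{2} + 2) = - (2 + W^{2}) = -2 - W^{2}$)
$g{\left(-2 \right)} 531 = \left(-2 - \left(-2\right)^{2}\right) 531 = \left(-2 - 4\right) 531 = \left(-6\right) 531 = -3186$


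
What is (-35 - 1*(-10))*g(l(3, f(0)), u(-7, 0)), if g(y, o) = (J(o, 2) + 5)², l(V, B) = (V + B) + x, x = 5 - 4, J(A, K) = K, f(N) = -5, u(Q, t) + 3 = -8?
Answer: -1225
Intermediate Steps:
u(Q, t) = -11 (u(Q, t) = -3 - 8 = -11)
x = 1
l(V, B) = 1 + B + V (l(V, B) = (V + B) + 1 = (B + V) + 1 = 1 + B + V)
g(y, o) = 49 (g(y, o) = (2 + 5)² = 7² = 49)
(-35 - 1*(-10))*g(l(3, f(0)), u(-7, 0)) = (-35 - 1*(-10))*49 = (-35 + 10)*49 = -25*49 = -1225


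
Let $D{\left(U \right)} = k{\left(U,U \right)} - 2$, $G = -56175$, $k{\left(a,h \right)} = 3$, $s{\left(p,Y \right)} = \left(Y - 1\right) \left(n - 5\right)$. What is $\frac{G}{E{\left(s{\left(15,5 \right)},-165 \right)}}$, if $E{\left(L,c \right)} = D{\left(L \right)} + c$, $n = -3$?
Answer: $\frac{56175}{164} \approx 342.53$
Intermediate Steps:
$s{\left(p,Y \right)} = 8 - 8 Y$ ($s{\left(p,Y \right)} = \left(Y - 1\right) \left(-3 - 5\right) = \left(-1 + Y\right) \left(-8\right) = 8 - 8 Y$)
$D{\left(U \right)} = 1$ ($D{\left(U \right)} = 3 - 2 = 1$)
$E{\left(L,c \right)} = 1 + c$
$\frac{G}{E{\left(s{\left(15,5 \right)},-165 \right)}} = - \frac{56175}{1 - 165} = - \frac{56175}{-164} = \left(-56175\right) \left(- \frac{1}{164}\right) = \frac{56175}{164}$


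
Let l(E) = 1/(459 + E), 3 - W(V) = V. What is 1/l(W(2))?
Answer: 460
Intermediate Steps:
W(V) = 3 - V
1/l(W(2)) = 1/(1/(459 + (3 - 1*2))) = 1/(1/(459 + (3 - 2))) = 1/(1/(459 + 1)) = 1/(1/460) = 460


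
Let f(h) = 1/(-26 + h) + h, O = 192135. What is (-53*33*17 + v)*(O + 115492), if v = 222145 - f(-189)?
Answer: 12738592890432/215 ≈ 5.9249e+10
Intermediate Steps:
f(h) = h + 1/(-26 + h)
v = 47801811/215 (v = 222145 - (1 + (-189)² - 26*(-189))/(-26 - 189) = 222145 - (1 + 35721 + 4914)/(-215) = 222145 - (-1)*40636/215 = 222145 - 1*(-40636/215) = 222145 + 40636/215 = 47801811/215 ≈ 2.2233e+5)
(-53*33*17 + v)*(O + 115492) = (-53*33*17 + 47801811/215)*(192135 + 115492) = (-1749*17 + 47801811/215)*307627 = (-29733 + 47801811/215)*307627 = (41409216/215)*307627 = 12738592890432/215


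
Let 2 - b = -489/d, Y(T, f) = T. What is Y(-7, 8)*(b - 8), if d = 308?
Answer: 1359/44 ≈ 30.886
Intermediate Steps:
b = 1105/308 (b = 2 - (-489)/308 = 2 - 1*(-489/308) = 2 + 489/308 = 1105/308 ≈ 3.5877)
Y(-7, 8)*(b - 8) = -7*(1105/308 - 8) = -7*(-1359/308) = 1359/44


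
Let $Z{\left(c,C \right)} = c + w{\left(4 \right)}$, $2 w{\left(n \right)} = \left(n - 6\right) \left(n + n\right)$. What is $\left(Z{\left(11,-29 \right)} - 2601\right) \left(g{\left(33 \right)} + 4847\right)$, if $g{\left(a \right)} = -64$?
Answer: $-12426234$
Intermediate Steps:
$w{\left(n \right)} = n \left(-6 + n\right)$ ($w{\left(n \right)} = \frac{\left(n - 6\right) \left(n + n\right)}{2} = \frac{\left(-6 + n\right) 2 n}{2} = \frac{2 n \left(-6 + n\right)}{2} = n \left(-6 + n\right)$)
$Z{\left(c,C \right)} = -8 + c$ ($Z{\left(c,C \right)} = c + 4 \left(-6 + 4\right) = c + 4 \left(-2\right) = c - 8 = -8 + c$)
$\left(Z{\left(11,-29 \right)} - 2601\right) \left(g{\left(33 \right)} + 4847\right) = \left(\left(-8 + 11\right) - 2601\right) \left(-64 + 4847\right) = \left(3 - 2601\right) 4783 = \left(-2598\right) 4783 = -12426234$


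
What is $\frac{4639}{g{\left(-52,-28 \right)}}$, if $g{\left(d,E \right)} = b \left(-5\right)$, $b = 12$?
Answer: $- \frac{4639}{60} \approx -77.317$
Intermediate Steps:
$g{\left(d,E \right)} = -60$ ($g{\left(d,E \right)} = 12 \left(-5\right) = -60$)
$\frac{4639}{g{\left(-52,-28 \right)}} = \frac{4639}{-60} = 4639 \left(- \frac{1}{60}\right) = - \frac{4639}{60}$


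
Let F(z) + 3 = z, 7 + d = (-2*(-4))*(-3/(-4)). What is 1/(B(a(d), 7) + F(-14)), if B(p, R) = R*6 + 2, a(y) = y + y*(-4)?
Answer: 1/27 ≈ 0.037037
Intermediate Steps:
d = -1 (d = -7 + (-2*(-4))*(-3/(-4)) = -7 + 8*(-3*(-1/4)) = -7 + 8*(3/4) = -7 + 6 = -1)
F(z) = -3 + z
a(y) = -3*y (a(y) = y - 4*y = -3*y)
B(p, R) = 2 + 6*R (B(p, R) = 6*R + 2 = 2 + 6*R)
1/(B(a(d), 7) + F(-14)) = 1/((2 + 6*7) + (-3 - 14)) = 1/((2 + 42) - 17) = 1/(44 - 17) = 1/27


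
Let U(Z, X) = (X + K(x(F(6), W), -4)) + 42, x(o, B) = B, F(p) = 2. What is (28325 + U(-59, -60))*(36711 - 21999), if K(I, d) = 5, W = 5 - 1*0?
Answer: 416526144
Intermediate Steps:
W = 5 (W = 5 + 0 = 5)
U(Z, X) = 47 + X (U(Z, X) = (X + 5) + 42 = (5 + X) + 42 = 47 + X)
(28325 + U(-59, -60))*(36711 - 21999) = (28325 + (47 - 60))*(36711 - 21999) = (28325 - 13)*14712 = 28312*14712 = 416526144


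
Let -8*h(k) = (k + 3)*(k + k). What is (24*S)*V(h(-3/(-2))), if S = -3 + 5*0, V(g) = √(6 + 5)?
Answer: -72*√11 ≈ -238.80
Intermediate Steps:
h(k) = -k*(3 + k)/4 (h(k) = -(k + 3)*(k + k)/8 = -(3 + k)*2*k/8 = -k*(3 + k)/4)
V(g) = √11
S = -3 (S = -3 + 0 = -3)
(24*S)*V(h(-3/(-2))) = (24*(-3))*√11 = -72*√11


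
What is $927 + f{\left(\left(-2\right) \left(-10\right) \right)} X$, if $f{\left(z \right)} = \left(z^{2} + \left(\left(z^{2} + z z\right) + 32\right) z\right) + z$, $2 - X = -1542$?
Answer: $26341567$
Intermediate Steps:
$X = 1544$ ($X = 2 - -1542 = 2 + 1542 = 1544$)
$f{\left(z \right)} = z + z^{2} + z \left(32 + 2 z^{2}\right)$ ($f{\left(z \right)} = \left(z^{2} + \left(\left(z^{2} + z^{2}\right) + 32\right) z\right) + z = \left(z^{2} + \left(2 z^{2} + 32\right) z\right) + z = \left(z^{2} + \left(32 + 2 z^{2}\right) z\right) + z = \left(z^{2} + z \left(32 + 2 z^{2}\right)\right) + z = z + z^{2} + z \left(32 + 2 z^{2}\right)$)
$927 + f{\left(\left(-2\right) \left(-10\right) \right)} X = 927 + \left(-2\right) \left(-10\right) \left(33 - -20 + 2 \left(\left(-2\right) \left(-10\right)\right)^{2}\right) 1544 = 927 + 20 \left(33 + 20 + 2 \cdot 20^{2}\right) 1544 = 927 + 20 \left(33 + 20 + 2 \cdot 400\right) 1544 = 927 + 20 \left(33 + 20 + 800\right) 1544 = 927 + 20 \cdot 853 \cdot 1544 = 927 + 17060 \cdot 1544 = 927 + 26340640 = 26341567$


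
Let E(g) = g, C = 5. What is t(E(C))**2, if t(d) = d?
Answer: 25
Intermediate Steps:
t(E(C))**2 = 5**2 = 25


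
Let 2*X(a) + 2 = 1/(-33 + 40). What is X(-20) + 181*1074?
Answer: 2721503/14 ≈ 1.9439e+5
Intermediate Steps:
X(a) = -13/14 (X(a) = -1 + 1/(2*(-33 + 40)) = -1 + (½)/7 = -1 + (½)*(⅐) = -1 + 1/14 = -13/14)
X(-20) + 181*1074 = -13/14 + 181*1074 = -13/14 + 194394 = 2721503/14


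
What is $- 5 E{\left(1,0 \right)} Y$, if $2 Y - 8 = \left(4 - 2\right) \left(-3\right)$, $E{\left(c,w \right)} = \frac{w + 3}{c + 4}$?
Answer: $-3$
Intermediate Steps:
$E{\left(c,w \right)} = \frac{3 + w}{4 + c}$
$Y = 1$ ($Y = 4 + \frac{\left(4 - 2\right) \left(-3\right)}{2} = 4 + \frac{2 \left(-3\right)}{2} = 4 + \frac{1}{2} \left(-6\right) = 4 - 3 = 1$)
$- 5 E{\left(1,0 \right)} Y = - 5 \frac{3 + 0}{4 + 1} \cdot 1 = - 5 \cdot \frac{1}{5} \cdot 3 \cdot 1 = \left(-5\right) \frac{3}{5} \cdot 1 = \left(-3\right) 1 = -3$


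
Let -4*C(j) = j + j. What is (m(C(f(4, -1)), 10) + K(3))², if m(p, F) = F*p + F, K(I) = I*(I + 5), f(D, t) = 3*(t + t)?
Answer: 4096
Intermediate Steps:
f(D, t) = 6*t (f(D, t) = 3*(2*t) = 6*t)
K(I) = I*(5 + I)
C(j) = -j/2 (C(j) = -(j + j)/4 = -j/2)
m(p, F) = F + F*p
(m(C(f(4, -1)), 10) + K(3))² = (10*(1 - 3*(-1)) + 3*(5 + 3))² = (10*(1 - ½*(-6)) + 3*8)² = (10*(1 + 3) + 24)² = (10*4 + 24)² = (40 + 24)² = 64² = 4096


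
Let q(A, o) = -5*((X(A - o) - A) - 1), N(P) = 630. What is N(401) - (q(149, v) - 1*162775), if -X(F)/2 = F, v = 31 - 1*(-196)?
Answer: 163435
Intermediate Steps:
v = 227 (v = 31 + 196 = 227)
X(F) = -2*F
q(A, o) = 5 - 10*o + 15*A (q(A, o) = -5*((-2*(A - o) - A) - 1) = -5*(((-2*A + 2*o) - A) - 1) = -5*((-3*A + 2*o) - 1) = -5*(-1 - 3*A + 2*o) = 5 - 10*o + 15*A)
N(401) - (q(149, v) - 1*162775) = 630 - ((5 - 10*227 + 15*149) - 1*162775) = 630 - ((5 - 2270 + 2235) - 162775) = 630 - (-30 - 162775) = 630 - 1*(-162805) = 630 + 162805 = 163435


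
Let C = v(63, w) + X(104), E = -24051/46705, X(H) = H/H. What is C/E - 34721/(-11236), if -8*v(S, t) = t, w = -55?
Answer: -2198364731/180158024 ≈ -12.202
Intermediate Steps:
v(S, t) = -t/8
X(H) = 1
E = -24051/46705 (E = -24051*1/46705 = -24051/46705 ≈ -0.51496)
C = 63/8 (C = -⅛*(-55) + 1 = 55/8 + 1 = 63/8 ≈ 7.8750)
C/E - 34721/(-11236) = 63/(8*(-24051/46705)) - 34721/(-11236) = (63/8)*(-46705/24051) - 34721*(-1/11236) = -980805/64136 + 34721/11236 = -2198364731/180158024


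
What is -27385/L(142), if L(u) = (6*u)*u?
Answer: -27385/120984 ≈ -0.22635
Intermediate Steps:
L(u) = 6*u²
-27385/L(142) = -27385/(6*142²) = -27385/(6*20164) = -27385/120984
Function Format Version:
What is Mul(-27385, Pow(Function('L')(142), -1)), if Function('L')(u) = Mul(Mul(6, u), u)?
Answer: Rational(-27385, 120984) ≈ -0.22635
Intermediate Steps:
Function('L')(u) = Mul(6, Pow(u, 2))
Mul(-27385, Pow(Function('L')(142), -1)) = Mul(-27385, Pow(Mul(6, Pow(142, 2)), -1)) = Mul(-27385, Pow(Mul(6, 20164), -1)) = Mul(-27385, Pow(120984, -1)) = Mul(-27385, Rational(1, 120984)) = Rational(-27385, 120984)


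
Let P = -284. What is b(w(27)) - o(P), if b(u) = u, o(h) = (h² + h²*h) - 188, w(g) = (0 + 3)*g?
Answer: 22825917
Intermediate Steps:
w(g) = 3*g
o(h) = -188 + h² + h³ (o(h) = (h² + h³) - 188 = -188 + h² + h³)
b(w(27)) - o(P) = 3*27 - (-188 + (-284)² + (-284)³) = 81 - (-188 + 80656 - 22906304) = 81 - 1*(-22825836) = 81 + 22825836 = 22825917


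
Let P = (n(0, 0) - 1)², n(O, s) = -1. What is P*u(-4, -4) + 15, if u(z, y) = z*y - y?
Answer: 95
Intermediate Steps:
u(z, y) = -y + y*z (u(z, y) = y*z - y = -y + y*z)
P = 4 (P = (-1 - 1)² = (-2)² = 4)
P*u(-4, -4) + 15 = 4*(-4*(-1 - 4)) + 15 = 4*(-4*(-5)) + 15 = 4*20 + 15 = 80 + 15 = 95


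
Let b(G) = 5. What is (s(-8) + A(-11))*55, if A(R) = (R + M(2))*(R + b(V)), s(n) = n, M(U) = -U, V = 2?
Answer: 3850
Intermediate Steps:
A(R) = (-2 + R)*(5 + R) (A(R) = (R - 1*2)*(R + 5) = (R - 2)*(5 + R) = (-2 + R)*(5 + R))
(s(-8) + A(-11))*55 = (-8 + (-10 + (-11)² + 3*(-11)))*55 = (-8 + (-10 + 121 - 33))*55 = (-8 + 78)*55 = 70*55 = 3850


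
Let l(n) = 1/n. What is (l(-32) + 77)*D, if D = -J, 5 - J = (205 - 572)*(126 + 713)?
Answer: -379201017/16 ≈ -2.3700e+7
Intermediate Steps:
J = 307918 (J = 5 - (205 - 572)*(126 + 713) = 5 - (-367)*839 = 5 - 1*(-307913) = 5 + 307913 = 307918)
D = -307918 (D = -1*307918 = -307918)
(l(-32) + 77)*D = (1/(-32) + 77)*(-307918) = (-1/32 + 77)*(-307918) = (2463/32)*(-307918) = -379201017/16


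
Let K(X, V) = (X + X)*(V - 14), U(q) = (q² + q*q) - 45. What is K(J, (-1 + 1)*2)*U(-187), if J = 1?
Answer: -1957004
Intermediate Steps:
U(q) = -45 + 2*q² (U(q) = (q² + q²) - 45 = 2*q² - 45 = -45 + 2*q²)
K(X, V) = 2*X*(-14 + V) (K(X, V) = (2*X)*(-14 + V) = 2*X*(-14 + V))
K(J, (-1 + 1)*2)*U(-187) = (2*1*(-14 + (-1 + 1)*2))*(-45 + 2*(-187)²) = (2*1*(-14 + 0*2))*(-45 + 2*34969) = (2*1*(-14 + 0))*(-45 + 69938) = (2*1*(-14))*69893 = -28*69893 = -1957004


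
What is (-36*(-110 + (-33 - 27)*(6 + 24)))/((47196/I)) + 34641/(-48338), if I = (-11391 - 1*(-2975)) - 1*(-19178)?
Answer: 993562477609/63371118 ≈ 15678.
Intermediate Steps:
I = 10762 (I = (-11391 + 2975) + 19178 = -8416 + 19178 = 10762)
(-36*(-110 + (-33 - 27)*(6 + 24)))/((47196/I)) + 34641/(-48338) = (-36*(-110 + (-33 - 27)*(6 + 24)))/((47196/10762)) + 34641/(-48338) = (-36*(-110 - 60*30))/((47196*(1/10762))) + 34641*(-1/48338) = (-36*(-110 - 1800))/(23598/5381) - 34641/48338 = -36*(-1910)*(5381/23598) - 34641/48338 = 68760*(5381/23598) - 34641/48338 = 20555420/1311 - 34641/48338 = 993562477609/63371118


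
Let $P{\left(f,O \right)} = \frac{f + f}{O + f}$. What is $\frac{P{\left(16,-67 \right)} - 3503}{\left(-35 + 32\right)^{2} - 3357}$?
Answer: $\frac{178685}{170748} \approx 1.0465$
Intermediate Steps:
$P{\left(f,O \right)} = \frac{2 f}{O + f}$
$\frac{P{\left(16,-67 \right)} - 3503}{\left(-35 + 32\right)^{2} - 3357} = \frac{2 \cdot 16 \frac{1}{-67 + 16} - 3503}{\left(-35 + 32\right)^{2} - 3357} = \frac{2 \cdot 16 \frac{1}{-51} - 3503}{\left(-3\right)^{2} - 3357} = \frac{2 \cdot 16 \left(- \frac{1}{51}\right) - 3503}{9 - 3357} = \frac{- \frac{32}{51} - 3503}{-3348} = \left(- \frac{178685}{51}\right) \left(- \frac{1}{3348}\right) = \frac{178685}{170748}$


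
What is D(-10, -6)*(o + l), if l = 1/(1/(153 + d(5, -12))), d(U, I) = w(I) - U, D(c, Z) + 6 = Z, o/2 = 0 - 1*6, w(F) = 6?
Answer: -1704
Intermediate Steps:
o = -12 (o = 2*(0 - 1*6) = 2*(0 - 6) = 2*(-6) = -12)
D(c, Z) = -6 + Z
d(U, I) = 6 - U
l = 154 (l = 1/(1/(153 + (6 - 1*5))) = 1/(1/(153 + (6 - 5))) = 1/(1/(153 + 1)) = 1/(1/154) = 154)
D(-10, -6)*(o + l) = (-6 - 6)*(-12 + 154) = -12*142 = -1704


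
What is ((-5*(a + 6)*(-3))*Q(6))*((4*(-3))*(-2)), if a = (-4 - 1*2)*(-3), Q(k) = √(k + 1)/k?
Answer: 1440*√7 ≈ 3809.9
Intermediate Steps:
Q(k) = √(1 + k)/k
a = 18 (a = (-4 - 2)*(-3) = -6*(-3) = 18)
((-5*(a + 6)*(-3))*Q(6))*((4*(-3))*(-2)) = ((-5*(18 + 6)*(-3))*(√(1 + 6)/6))*((4*(-3))*(-2)) = ((-5*24*(-3))*(√7/6))*(-12*(-2)) = ((-120*(-3))*(√7/6))*24 = (360*(√7/6))*24 = (60*√7)*24 = 1440*√7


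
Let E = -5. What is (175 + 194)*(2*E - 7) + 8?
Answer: -6265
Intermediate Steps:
(175 + 194)*(2*E - 7) + 8 = (175 + 194)*(2*(-5) - 7) + 8 = 369*(-10 - 7) + 8 = 369*(-17) + 8 = -6273 + 8 = -6265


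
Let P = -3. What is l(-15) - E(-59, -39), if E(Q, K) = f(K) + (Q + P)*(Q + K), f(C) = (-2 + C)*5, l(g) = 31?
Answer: -5840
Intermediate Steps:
f(C) = -10 + 5*C
E(Q, K) = -10 + 5*K + (-3 + Q)*(K + Q) (E(Q, K) = (-10 + 5*K) + (Q - 3)*(Q + K) = (-10 + 5*K) + (-3 + Q)*(K + Q) = -10 + 5*K + (-3 + Q)*(K + Q))
l(-15) - E(-59, -39) = 31 - (-10 + (-59)² - 3*(-59) + 2*(-39) - 39*(-59)) = 31 - (-10 + 3481 + 177 - 78 + 2301) = 31 - 1*5871 = 31 - 5871 = -5840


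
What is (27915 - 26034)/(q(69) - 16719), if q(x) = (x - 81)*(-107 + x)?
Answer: -209/1807 ≈ -0.11566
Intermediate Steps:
q(x) = (-107 + x)*(-81 + x) (q(x) = (-81 + x)*(-107 + x) = (-107 + x)*(-81 + x))
(27915 - 26034)/(q(69) - 16719) = (27915 - 26034)/((8667 + 69² - 188*69) - 16719) = 1881/((8667 + 4761 - 12972) - 16719) = 1881/(456 - 16719) = 1881/(-16263) = 1881*(-1/16263) = -209/1807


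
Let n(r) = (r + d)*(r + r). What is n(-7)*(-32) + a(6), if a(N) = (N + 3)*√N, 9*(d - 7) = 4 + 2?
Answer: 896/3 + 9*√6 ≈ 320.71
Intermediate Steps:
d = 23/3 (d = 7 + (4 + 2)/9 = 7 + (⅑)*6 = 7 + ⅔ = 23/3 ≈ 7.6667)
a(N) = √N*(3 + N) (a(N) = (3 + N)*√N = √N*(3 + N))
n(r) = 2*r*(23/3 + r) (n(r) = (r + 23/3)*(r + r) = (23/3 + r)*(2*r) = 2*r*(23/3 + r))
n(-7)*(-32) + a(6) = ((⅔)*(-7)*(23 + 3*(-7)))*(-32) + √6*(3 + 6) = ((⅔)*(-7)*(23 - 21))*(-32) + √6*9 = ((⅔)*(-7)*2)*(-32) + 9*√6 = -28/3*(-32) + 9*√6 = 896/3 + 9*√6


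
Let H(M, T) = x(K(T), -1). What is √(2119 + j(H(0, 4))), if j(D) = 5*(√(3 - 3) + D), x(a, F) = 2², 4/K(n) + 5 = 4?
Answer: √2139 ≈ 46.249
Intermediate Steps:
K(n) = -4 (K(n) = 4/(-5 + 4) = 4/(-1) = 4*(-1) = -4)
x(a, F) = 4
H(M, T) = 4
j(D) = 5*D (j(D) = 5*(√0 + D) = 5*(0 + D) = 5*D)
√(2119 + j(H(0, 4))) = √(2119 + 5*4) = √(2119 + 20) = √2139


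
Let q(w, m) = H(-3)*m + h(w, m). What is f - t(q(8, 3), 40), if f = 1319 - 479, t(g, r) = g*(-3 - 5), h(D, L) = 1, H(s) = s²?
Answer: 1064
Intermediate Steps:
q(w, m) = 1 + 9*m (q(w, m) = (-3)²*m + 1 = 9*m + 1 = 1 + 9*m)
t(g, r) = -8*g (t(g, r) = g*(-8) = -8*g)
f = 840
f - t(q(8, 3), 40) = 840 - (-8)*(1 + 9*3) = 840 - (-8)*(1 + 27) = 840 - (-8)*28 = 840 - 1*(-224) = 840 + 224 = 1064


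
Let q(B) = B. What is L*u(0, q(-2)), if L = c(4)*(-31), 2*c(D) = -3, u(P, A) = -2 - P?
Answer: -93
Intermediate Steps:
c(D) = -3/2 (c(D) = (½)*(-3) = -3/2)
L = 93/2 (L = -3/2*(-31) = 93/2 ≈ 46.500)
L*u(0, q(-2)) = 93*(-2 - 1*0)/2 = 93*(-2 + 0)/2 = (93/2)*(-2) = -93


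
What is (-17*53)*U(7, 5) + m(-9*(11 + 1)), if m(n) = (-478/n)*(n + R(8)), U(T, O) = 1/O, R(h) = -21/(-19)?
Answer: -1117157/1710 ≈ -653.31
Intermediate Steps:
R(h) = 21/19 (R(h) = -21*(-1/19) = 21/19)
m(n) = -478*(21/19 + n)/n (m(n) = (-478/n)*(n + 21/19) = (-478/n)*(21/19 + n) = -478*(21/19 + n)/n)
(-17*53)*U(7, 5) + m(-9*(11 + 1)) = -17*53/5 + (-478 - 10038*(-1/(9*(11 + 1)))/19) = -901*⅕ + (-478 - 10038/(19*((-9*12)))) = -901/5 + (-478 - 10038/19/(-108)) = -901/5 + (-478 - 10038/19*(-1/108)) = -901/5 + (-478 + 1673/342) = -901/5 - 161803/342 = -1117157/1710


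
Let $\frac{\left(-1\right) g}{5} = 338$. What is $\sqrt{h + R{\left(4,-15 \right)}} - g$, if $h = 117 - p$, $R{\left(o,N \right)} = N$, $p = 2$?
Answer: $1700$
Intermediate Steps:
$h = 115$ ($h = 117 - 2 = 115$)
$g = -1690$ ($g = \left(-5\right) 338 = -1690$)
$\sqrt{h + R{\left(4,-15 \right)}} - g = \sqrt{115 - 15} - -1690 = \sqrt{100} + 1690 = 10 + 1690 = 1700$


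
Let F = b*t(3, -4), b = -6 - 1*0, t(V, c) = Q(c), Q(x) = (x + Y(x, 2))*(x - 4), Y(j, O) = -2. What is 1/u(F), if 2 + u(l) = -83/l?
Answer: -288/493 ≈ -0.58418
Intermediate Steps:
Q(x) = (-4 + x)*(-2 + x) (Q(x) = (x - 2)*(x - 4) = (-2 + x)*(-4 + x) = (-4 + x)*(-2 + x))
t(V, c) = 8 + c**2 - 6*c
b = -6 (b = -6 + 0 = -6)
F = -288 (F = -6*(8 + (-4)**2 - 6*(-4)) = -6*(8 + 16 + 24) = -6*48 = -288)
u(l) = -2 - 83/l
1/u(F) = 1/(-2 - 83/(-288)) = 1/(-2 - 83*(-1/288)) = 1/(-2 + 83/288) = 1/(-493/288) = -288/493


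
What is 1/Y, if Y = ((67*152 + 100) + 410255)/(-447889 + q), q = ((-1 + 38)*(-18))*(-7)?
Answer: -443227/420539 ≈ -1.0539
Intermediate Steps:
q = 4662 (q = (37*(-18))*(-7) = -666*(-7) = 4662)
Y = -420539/443227 (Y = ((67*152 + 100) + 410255)/(-447889 + 4662) = ((10184 + 100) + 410255)/(-443227) = (10284 + 410255)*(-1/443227) = 420539*(-1/443227) = -420539/443227 ≈ -0.94881)
1/Y = 1/(-420539/443227) = -443227/420539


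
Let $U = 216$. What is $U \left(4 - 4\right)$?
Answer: $0$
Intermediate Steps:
$U \left(4 - 4\right) = 216 \left(4 - 4\right) = 216 \cdot 0 = 0$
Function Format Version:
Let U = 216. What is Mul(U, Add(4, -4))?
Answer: 0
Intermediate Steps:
Mul(U, Add(4, -4)) = Mul(216, Add(4, -4)) = Mul(216, 0) = 0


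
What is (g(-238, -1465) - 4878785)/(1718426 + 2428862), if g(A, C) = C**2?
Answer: -341570/518411 ≈ -0.65888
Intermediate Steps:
(g(-238, -1465) - 4878785)/(1718426 + 2428862) = ((-1465)**2 - 4878785)/(1718426 + 2428862) = (2146225 - 4878785)/4147288 = -2732560*1/4147288 = -341570/518411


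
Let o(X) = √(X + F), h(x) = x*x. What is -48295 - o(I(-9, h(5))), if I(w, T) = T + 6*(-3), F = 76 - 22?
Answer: -48295 - √61 ≈ -48303.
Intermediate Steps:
h(x) = x²
F = 54
I(w, T) = -18 + T (I(w, T) = T - 18 = -18 + T)
o(X) = √(54 + X) (o(X) = √(X + 54) = √(54 + X))
-48295 - o(I(-9, h(5))) = -48295 - √(54 + (-18 + 5²)) = -48295 - √(54 + (-18 + 25)) = -48295 - √(54 + 7) = -48295 - √61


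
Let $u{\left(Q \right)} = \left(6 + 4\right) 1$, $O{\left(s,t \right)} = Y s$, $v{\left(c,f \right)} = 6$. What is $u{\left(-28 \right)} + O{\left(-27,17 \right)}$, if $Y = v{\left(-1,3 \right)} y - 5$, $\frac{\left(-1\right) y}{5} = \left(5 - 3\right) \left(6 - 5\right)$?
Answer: $1765$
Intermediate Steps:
$y = -10$ ($y = - 5 \left(5 - 3\right) \left(6 - 5\right) = - 5 \cdot 2 \cdot 1 = \left(-5\right) 2 = -10$)
$Y = -65$ ($Y = 6 \left(-10\right) - 5 = -60 - 5 = -65$)
$O{\left(s,t \right)} = - 65 s$
$u{\left(Q \right)} = 10$ ($u{\left(Q \right)} = 10 \cdot 1 = 10$)
$u{\left(-28 \right)} + O{\left(-27,17 \right)} = 10 - -1755 = 10 + 1755 = 1765$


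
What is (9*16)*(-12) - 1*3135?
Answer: -4863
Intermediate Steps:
(9*16)*(-12) - 1*3135 = 144*(-12) - 3135 = -1728 - 3135 = -4863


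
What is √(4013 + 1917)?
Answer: √5930 ≈ 77.006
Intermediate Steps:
√(4013 + 1917) = √5930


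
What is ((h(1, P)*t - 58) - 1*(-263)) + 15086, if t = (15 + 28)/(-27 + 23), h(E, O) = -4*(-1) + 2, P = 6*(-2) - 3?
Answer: 30453/2 ≈ 15227.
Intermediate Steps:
P = -15 (P = -12 - 3 = -15)
h(E, O) = 6 (h(E, O) = 4 + 2 = 6)
t = -43/4 (t = 43/(-4) = 43*(-¼) = -43/4 ≈ -10.750)
((h(1, P)*t - 58) - 1*(-263)) + 15086 = ((6*(-43/4) - 58) - 1*(-263)) + 15086 = ((-129/2 - 58) + 263) + 15086 = (-245/2 + 263) + 15086 = 281/2 + 15086 = 30453/2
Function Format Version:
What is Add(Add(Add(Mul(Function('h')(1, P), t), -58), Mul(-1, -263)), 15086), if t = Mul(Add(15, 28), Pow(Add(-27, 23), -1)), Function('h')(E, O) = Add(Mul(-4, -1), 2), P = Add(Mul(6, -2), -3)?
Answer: Rational(30453, 2) ≈ 15227.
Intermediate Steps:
P = -15 (P = Add(-12, -3) = -15)
Function('h')(E, O) = 6 (Function('h')(E, O) = Add(4, 2) = 6)
t = Rational(-43, 4) (t = Mul(43, Pow(-4, -1)) = Mul(43, Rational(-1, 4)) = Rational(-43, 4) ≈ -10.750)
Add(Add(Add(Mul(Function('h')(1, P), t), -58), Mul(-1, -263)), 15086) = Add(Add(Add(Mul(6, Rational(-43, 4)), -58), Mul(-1, -263)), 15086) = Add(Add(Add(Rational(-129, 2), -58), 263), 15086) = Add(Add(Rational(-245, 2), 263), 15086) = Add(Rational(281, 2), 15086) = Rational(30453, 2)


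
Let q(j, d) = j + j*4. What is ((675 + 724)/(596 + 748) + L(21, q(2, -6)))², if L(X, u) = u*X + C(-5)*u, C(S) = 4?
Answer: 113838085201/1806336 ≈ 63022.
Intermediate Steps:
q(j, d) = 5*j (q(j, d) = j + 4*j = 5*j)
L(X, u) = 4*u + X*u (L(X, u) = u*X + 4*u = X*u + 4*u = 4*u + X*u)
((675 + 724)/(596 + 748) + L(21, q(2, -6)))² = ((675 + 724)/(596 + 748) + (5*2)*(4 + 21))² = (1399/1344 + 10*25)² = (1399*(1/1344) + 250)² = (1399/1344 + 250)² = (337399/1344)² = 113838085201/1806336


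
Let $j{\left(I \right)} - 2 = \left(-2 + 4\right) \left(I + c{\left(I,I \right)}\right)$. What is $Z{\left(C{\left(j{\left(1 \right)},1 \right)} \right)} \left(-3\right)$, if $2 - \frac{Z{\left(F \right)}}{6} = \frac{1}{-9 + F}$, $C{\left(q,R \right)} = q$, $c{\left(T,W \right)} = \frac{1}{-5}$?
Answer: $- \frac{118}{3} \approx -39.333$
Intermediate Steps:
$c{\left(T,W \right)} = - \frac{1}{5}$
$j{\left(I \right)} = \frac{8}{5} + 2 I$ ($j{\left(I \right)} = 2 + \left(-2 + 4\right) \left(I - \frac{1}{5}\right) = 2 + 2 \left(- \frac{1}{5} + I\right) = 2 + \left(- \frac{2}{5} + 2 I\right) = \frac{8}{5} + 2 I$)
$Z{\left(F \right)} = 12 - \frac{6}{-9 + F}$
$Z{\left(C{\left(j{\left(1 \right)},1 \right)} \right)} \left(-3\right) = \frac{6 \left(-19 + 2 \left(\frac{8}{5} + 2 \cdot 1\right)\right)}{-9 + \left(\frac{8}{5} + 2 \cdot 1\right)} \left(-3\right) = \frac{6 \left(-19 + 2 \left(\frac{8}{5} + 2\right)\right)}{-9 + \left(\frac{8}{5} + 2\right)} \left(-3\right) = \frac{6 \left(-19 + 2 \cdot \frac{18}{5}\right)}{-9 + \frac{18}{5}} \left(-3\right) = \frac{6 \left(-19 + \frac{36}{5}\right)}{- \frac{27}{5}} \left(-3\right) = 6 \left(- \frac{5}{27}\right) \left(- \frac{59}{5}\right) \left(-3\right) = \frac{118}{9} \left(-3\right) = - \frac{118}{3}$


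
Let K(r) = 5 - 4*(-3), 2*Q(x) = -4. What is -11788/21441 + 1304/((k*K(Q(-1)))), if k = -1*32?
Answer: -613781/208284 ≈ -2.9468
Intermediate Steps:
k = -32
Q(x) = -2 (Q(x) = (½)*(-4) = -2)
K(r) = 17 (K(r) = 5 + 12 = 17)
-11788/21441 + 1304/((k*K(Q(-1)))) = -11788/21441 + 1304/((-32*17)) = -11788*1/21441 + 1304/(-544) = -1684/3063 + 1304*(-1/544) = -1684/3063 - 163/68 = -613781/208284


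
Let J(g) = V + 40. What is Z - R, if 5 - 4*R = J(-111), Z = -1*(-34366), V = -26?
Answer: 137473/4 ≈ 34368.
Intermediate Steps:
J(g) = 14 (J(g) = -26 + 40 = 14)
Z = 34366
R = -9/4 (R = 5/4 - 1/4*14 = 5/4 - 7/2 = -9/4 ≈ -2.2500)
Z - R = 34366 - 1*(-9/4) = 34366 + 9/4 = 137473/4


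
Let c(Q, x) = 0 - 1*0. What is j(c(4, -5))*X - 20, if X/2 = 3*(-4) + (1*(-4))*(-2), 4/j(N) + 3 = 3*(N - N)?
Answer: -28/3 ≈ -9.3333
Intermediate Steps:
c(Q, x) = 0 (c(Q, x) = 0 + 0 = 0)
j(N) = -4/3 (j(N) = 4/(-3 + 3*(N - N)) = 4/(-3 + 3*0) = 4/(-3 + 0) = 4/(-3) = 4*(-⅓) = -4/3)
X = -8 (X = 2*(3*(-4) + (1*(-4))*(-2)) = 2*(-12 - 4*(-2)) = 2*(-12 + 8) = 2*(-4) = -8)
j(c(4, -5))*X - 20 = -4/3*(-8) - 20 = 32/3 - 20 = -28/3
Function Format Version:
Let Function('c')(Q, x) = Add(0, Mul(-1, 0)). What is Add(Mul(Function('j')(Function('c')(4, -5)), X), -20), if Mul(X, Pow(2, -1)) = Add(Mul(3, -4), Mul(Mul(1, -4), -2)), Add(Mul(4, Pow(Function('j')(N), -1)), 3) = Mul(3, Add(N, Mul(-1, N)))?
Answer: Rational(-28, 3) ≈ -9.3333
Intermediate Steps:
Function('c')(Q, x) = 0 (Function('c')(Q, x) = Add(0, 0) = 0)
Function('j')(N) = Rational(-4, 3) (Function('j')(N) = Mul(4, Pow(Add(-3, Mul(3, Add(N, Mul(-1, N)))), -1)) = Mul(4, Pow(Add(-3, Mul(3, 0)), -1)) = Mul(4, Pow(Add(-3, 0), -1)) = Mul(4, Pow(-3, -1)) = Mul(4, Rational(-1, 3)) = Rational(-4, 3))
X = -8 (X = Mul(2, Add(Mul(3, -4), Mul(Mul(1, -4), -2))) = Mul(2, Add(-12, Mul(-4, -2))) = Mul(2, Add(-12, 8)) = Mul(2, -4) = -8)
Add(Mul(Function('j')(Function('c')(4, -5)), X), -20) = Add(Mul(Rational(-4, 3), -8), -20) = Add(Rational(32, 3), -20) = Rational(-28, 3)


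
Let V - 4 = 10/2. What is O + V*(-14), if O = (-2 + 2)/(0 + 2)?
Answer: -126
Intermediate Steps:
V = 9 (V = 4 + 10/2 = 4 + 10*(½) = 4 + 5 = 9)
O = 0 (O = 0/2 = 0*(½) = 0)
O + V*(-14) = 0 + 9*(-14) = 0 - 126 = -126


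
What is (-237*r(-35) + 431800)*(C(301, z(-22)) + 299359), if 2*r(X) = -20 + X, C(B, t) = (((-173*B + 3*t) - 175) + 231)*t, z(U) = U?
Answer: 1266899752475/2 ≈ 6.3345e+11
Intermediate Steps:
C(B, t) = t*(56 - 173*B + 3*t) (C(B, t) = ((-175 - 173*B + 3*t) + 231)*t = (56 - 173*B + 3*t)*t = t*(56 - 173*B + 3*t))
r(X) = -10 + X/2 (r(X) = (-20 + X)/2 = -10 + X/2)
(-237*r(-35) + 431800)*(C(301, z(-22)) + 299359) = (-237*(-10 + (1/2)*(-35)) + 431800)*(-22*(56 - 173*301 + 3*(-22)) + 299359) = (-237*(-10 - 35/2) + 431800)*(-22*(56 - 52073 - 66) + 299359) = (-237*(-55/2) + 431800)*(-22*(-52083) + 299359) = (13035/2 + 431800)*(1145826 + 299359) = (876635/2)*1445185 = 1266899752475/2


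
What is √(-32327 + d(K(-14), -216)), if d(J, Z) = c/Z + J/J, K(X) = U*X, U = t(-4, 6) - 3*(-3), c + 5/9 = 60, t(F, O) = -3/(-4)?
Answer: I*√377053674/108 ≈ 179.8*I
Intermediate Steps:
t(F, O) = ¾ (t(F, O) = -3*(-¼) = ¾)
c = 535/9 (c = -5/9 + 60 = 535/9 ≈ 59.444)
U = 39/4 (U = ¾ - 3*(-3) = ¾ + 9 = 39/4 ≈ 9.7500)
K(X) = 39*X/4
d(J, Z) = 1 + 535/(9*Z) (d(J, Z) = 535/(9*Z) + J/J = 535/(9*Z) + 1 = 1 + 535/(9*Z))
√(-32327 + d(K(-14), -216)) = √(-32327 + (535/9 - 216)/(-216)) = √(-32327 - 1/216*(-1409/9)) = √(-32327 + 1409/1944) = √(-62842279/1944) = I*√377053674/108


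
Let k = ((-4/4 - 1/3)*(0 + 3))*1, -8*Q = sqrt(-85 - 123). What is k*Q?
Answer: 2*I*sqrt(13) ≈ 7.2111*I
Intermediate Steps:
Q = -I*sqrt(13)/2 (Q = -sqrt(-85 - 123)/8 = -I*sqrt(13)/2 ≈ -1.8028*I)
k = -4 (k = ((-4*1/4 - 1*1/3)*3)*1 = ((-1 - 1/3)*3)*1 = -4/3*3*1 = -4*1 = -4)
k*Q = -(-2)*I*sqrt(13) = 2*I*sqrt(13)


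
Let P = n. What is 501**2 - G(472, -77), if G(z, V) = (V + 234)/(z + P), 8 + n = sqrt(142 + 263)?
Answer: 53937783043/214891 + 1413*sqrt(5)/214891 ≈ 2.5100e+5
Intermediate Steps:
n = -8 + 9*sqrt(5) (n = -8 + sqrt(142 + 263) = -8 + sqrt(405) = -8 + 9*sqrt(5) ≈ 12.125)
P = -8 + 9*sqrt(5) ≈ 12.125
G(z, V) = (234 + V)/(-8 + z + 9*sqrt(5)) (G(z, V) = (V + 234)/(z + (-8 + 9*sqrt(5))) = (234 + V)/(-8 + z + 9*sqrt(5)))
501**2 - G(472, -77) = 501**2 - (234 - 77)/(-8 + 472 + 9*sqrt(5)) = 251001 - 157/(464 + 9*sqrt(5))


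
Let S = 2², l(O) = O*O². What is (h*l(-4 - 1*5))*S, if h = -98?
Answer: 285768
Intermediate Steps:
l(O) = O³
S = 4
(h*l(-4 - 1*5))*S = -98*(-4 - 1*5)³*4 = -98*(-4 - 5)³*4 = -98*(-9)³*4 = -98*(-729)*4 = 71442*4 = 285768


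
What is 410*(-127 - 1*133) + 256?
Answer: -106344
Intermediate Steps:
410*(-127 - 1*133) + 256 = 410*(-127 - 133) + 256 = 410*(-260) + 256 = -106600 + 256 = -106344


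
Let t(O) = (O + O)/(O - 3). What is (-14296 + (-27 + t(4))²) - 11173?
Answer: -25108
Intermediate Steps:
t(O) = 2*O/(-3 + O) (t(O) = (2*O)/(-3 + O) = 2*O/(-3 + O))
(-14296 + (-27 + t(4))²) - 11173 = (-14296 + (-27 + 2*4/(-3 + 4))²) - 11173 = (-14296 + (-27 + 2*4/1)²) - 11173 = (-14296 + (-27 + 2*4*1)²) - 11173 = (-14296 + (-27 + 8)²) - 11173 = (-14296 + (-19)²) - 11173 = (-14296 + 361) - 11173 = -13935 - 11173 = -25108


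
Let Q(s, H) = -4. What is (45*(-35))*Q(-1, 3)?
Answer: 6300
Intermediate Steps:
(45*(-35))*Q(-1, 3) = (45*(-35))*(-4) = -1575*(-4) = 6300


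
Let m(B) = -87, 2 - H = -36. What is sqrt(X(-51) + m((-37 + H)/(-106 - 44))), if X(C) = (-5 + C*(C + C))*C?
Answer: I*sqrt(265134) ≈ 514.91*I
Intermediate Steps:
H = 38 (H = 2 - 1*(-36) = 2 + 36 = 38)
X(C) = C*(-5 + 2*C**2) (X(C) = (-5 + C*(2*C))*C = (-5 + 2*C**2)*C = C*(-5 + 2*C**2))
sqrt(X(-51) + m((-37 + H)/(-106 - 44))) = sqrt(-51*(-5 + 2*(-51)**2) - 87) = sqrt(-51*(-5 + 2*2601) - 87) = sqrt(-51*(-5 + 5202) - 87) = sqrt(-51*5197 - 87) = sqrt(-265047 - 87) = sqrt(-265134) = I*sqrt(265134)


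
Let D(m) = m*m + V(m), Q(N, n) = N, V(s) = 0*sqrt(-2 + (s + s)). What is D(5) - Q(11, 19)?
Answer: 14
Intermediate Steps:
V(s) = 0 (V(s) = 0*sqrt(-2 + 2*s) = 0)
D(m) = m**2 (D(m) = m*m + 0 = m**2 + 0 = m**2)
D(5) - Q(11, 19) = 5**2 - 1*11 = 25 - 11 = 14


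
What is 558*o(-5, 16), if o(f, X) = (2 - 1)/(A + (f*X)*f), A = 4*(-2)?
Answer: 279/196 ≈ 1.4235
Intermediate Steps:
A = -8
o(f, X) = 1/(-8 + X*f**2) (o(f, X) = (2 - 1)/(-8 + (f*X)*f) = 1/(-8 + (X*f)*f) = 1/(-8 + X*f**2))
558*o(-5, 16) = 558/(-8 + 16*(-5)**2) = 558/(-8 + 16*25) = 558/(-8 + 400) = 558/392 = 558*(1/392) = 279/196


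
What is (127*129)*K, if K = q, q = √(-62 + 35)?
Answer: 49149*I*√3 ≈ 85129.0*I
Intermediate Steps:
q = 3*I*√3 (q = √(-27) = 3*I*√3 ≈ 5.1962*I)
K = 3*I*√3 ≈ 5.1962*I
(127*129)*K = (127*129)*(3*I*√3) = 16383*(3*I*√3) = 49149*I*√3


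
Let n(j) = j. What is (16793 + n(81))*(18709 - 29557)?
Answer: -183049152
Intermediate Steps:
(16793 + n(81))*(18709 - 29557) = (16793 + 81)*(18709 - 29557) = 16874*(-10848) = -183049152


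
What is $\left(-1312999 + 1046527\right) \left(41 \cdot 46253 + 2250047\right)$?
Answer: $-1104904830240$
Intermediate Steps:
$\left(-1312999 + 1046527\right) \left(41 \cdot 46253 + 2250047\right) = - 266472 \left(1896373 + 2250047\right) = \left(-266472\right) 4146420 = -1104904830240$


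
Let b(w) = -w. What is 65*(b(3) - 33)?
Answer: -2340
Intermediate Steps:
65*(b(3) - 33) = 65*(-1*3 - 33) = 65*(-3 - 33) = 65*(-36) = -2340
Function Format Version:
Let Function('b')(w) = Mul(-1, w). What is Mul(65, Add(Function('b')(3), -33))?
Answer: -2340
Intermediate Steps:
Mul(65, Add(Function('b')(3), -33)) = Mul(65, Add(Mul(-1, 3), -33)) = Mul(65, Add(-3, -33)) = Mul(65, -36) = -2340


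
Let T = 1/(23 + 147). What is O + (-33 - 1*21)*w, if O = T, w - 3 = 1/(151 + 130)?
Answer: -7747639/47770 ≈ -162.19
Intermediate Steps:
T = 1/170 ≈ 0.0058824
w = 844/281 (w = 3 + 1/(151 + 130) = 3 + 1/281 = 844/281 ≈ 3.0036)
O = 1/170 ≈ 0.0058824
O + (-33 - 1*21)*w = 1/170 + (-33 - 1*21)*(844/281) = 1/170 + (-33 - 21)*(844/281) = 1/170 - 54*844/281 = 1/170 - 45576/281 = -7747639/47770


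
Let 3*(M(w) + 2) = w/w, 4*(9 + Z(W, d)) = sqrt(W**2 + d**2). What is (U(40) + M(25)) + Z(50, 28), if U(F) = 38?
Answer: 82/3 + sqrt(821)/2 ≈ 41.660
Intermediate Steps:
Z(W, d) = -9 + sqrt(W**2 + d**2)/4
M(w) = -5/3 (M(w) = -2 + (w/w)/3 = -2 + (1/3)*1 = -2 + 1/3 = -5/3)
(U(40) + M(25)) + Z(50, 28) = (38 - 5/3) + (-9 + sqrt(50**2 + 28**2)/4) = 109/3 + (-9 + sqrt(2500 + 784)/4) = 109/3 + (-9 + sqrt(3284)/4) = 109/3 + (-9 + (2*sqrt(821))/4) = 109/3 + (-9 + sqrt(821)/2) = 82/3 + sqrt(821)/2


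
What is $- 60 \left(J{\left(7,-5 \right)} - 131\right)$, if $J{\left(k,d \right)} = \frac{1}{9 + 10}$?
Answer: $\frac{149280}{19} \approx 7856.8$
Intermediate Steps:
$J{\left(k,d \right)} = \frac{1}{19}$
$- 60 \left(J{\left(7,-5 \right)} - 131\right) = - 60 \left(\frac{1}{19} - 131\right) = \left(-60\right) \left(- \frac{2488}{19}\right) = \frac{149280}{19}$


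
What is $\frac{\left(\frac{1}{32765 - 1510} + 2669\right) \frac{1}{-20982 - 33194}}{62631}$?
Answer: $- \frac{2317211}{2945868013480} \approx -7.866 \cdot 10^{-7}$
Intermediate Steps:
$\frac{\left(\frac{1}{32765 - 1510} + 2669\right) \frac{1}{-20982 - 33194}}{62631} = \frac{\frac{1}{31255} + 2669}{-54176} \cdot \frac{1}{62631} = \left(\frac{1}{31255} + 2669\right) \left(- \frac{1}{54176}\right) \frac{1}{62631} = \frac{83419596}{31255} \left(- \frac{1}{54176}\right) \frac{1}{62631} = \left(- \frac{20854899}{423317720}\right) \frac{1}{62631} = - \frac{2317211}{2945868013480}$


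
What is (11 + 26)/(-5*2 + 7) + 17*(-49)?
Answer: -2536/3 ≈ -845.33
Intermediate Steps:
(11 + 26)/(-5*2 + 7) + 17*(-49) = 37/(-10 + 7) - 833 = 37/(-3) - 833 = 37*(-⅓) - 833 = -37/3 - 833 = -2536/3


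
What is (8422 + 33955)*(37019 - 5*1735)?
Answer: 1201133688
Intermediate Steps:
(8422 + 33955)*(37019 - 5*1735) = 42377*(37019 - 8675) = 42377*28344 = 1201133688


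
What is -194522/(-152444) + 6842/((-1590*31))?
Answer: 2136241883/1878491190 ≈ 1.1372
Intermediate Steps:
-194522/(-152444) + 6842/((-1590*31)) = -194522*(-1/152444) + 6842/(-49290) = 97261/76222 + 6842*(-1/49290) = 97261/76222 - 3421/24645 = 2136241883/1878491190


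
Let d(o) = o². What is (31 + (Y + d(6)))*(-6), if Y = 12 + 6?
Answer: -510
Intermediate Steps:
Y = 18
(31 + (Y + d(6)))*(-6) = (31 + (18 + 6²))*(-6) = (31 + (18 + 36))*(-6) = (31 + 54)*(-6) = 85*(-6) = -510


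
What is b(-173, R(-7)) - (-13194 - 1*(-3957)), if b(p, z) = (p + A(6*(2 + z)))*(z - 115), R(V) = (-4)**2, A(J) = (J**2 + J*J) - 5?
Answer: -2282613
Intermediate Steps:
A(J) = -5 + 2*J**2 (A(J) = (J**2 + J**2) - 5 = 2*J**2 - 5 = -5 + 2*J**2)
R(V) = 16
b(p, z) = (-115 + z)*(-5 + p + 2*(12 + 6*z)**2) (b(p, z) = (p + (-5 + 2*(6*(2 + z))**2))*(z - 115) = (p + (-5 + 2*(12 + 6*z)**2))*(-115 + z) = (-5 + p + 2*(12 + 6*z)**2)*(-115 + z) = (-115 + z)*(-5 + p + 2*(12 + 6*z)**2))
b(-173, R(-7)) - (-13194 - 1*(-3957)) = (-32545 - 32837*16 - 7992*16**2 - 115*(-173) + 72*16**3 - 173*16) - (-13194 - 1*(-3957)) = (-32545 - 525392 - 7992*256 + 19895 + 72*4096 - 2768) - (-13194 + 3957) = (-32545 - 525392 - 2045952 + 19895 + 294912 - 2768) - 1*(-9237) = -2291850 + 9237 = -2282613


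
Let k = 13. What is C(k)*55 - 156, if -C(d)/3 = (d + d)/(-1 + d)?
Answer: -1027/2 ≈ -513.50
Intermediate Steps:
C(d) = -6*d/(-1 + d) (C(d) = -3*(d + d)/(-1 + d) = -3*2*d/(-1 + d) = -6*d/(-1 + d))
C(k)*55 - 156 = -6*13/(-1 + 13)*55 - 156 = -6*13/12*55 - 156 = -6*13*1/12*55 - 156 = -13/2*55 - 156 = -715/2 - 156 = -1027/2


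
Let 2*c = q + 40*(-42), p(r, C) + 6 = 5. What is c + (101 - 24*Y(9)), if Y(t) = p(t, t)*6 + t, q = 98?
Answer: -762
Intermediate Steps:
p(r, C) = -1 (p(r, C) = -6 + 5 = -1)
Y(t) = -6 + t (Y(t) = -1*6 + t = -6 + t)
c = -791 (c = (98 + 40*(-42))/2 = (98 - 1680)/2 = (1/2)*(-1582) = -791)
c + (101 - 24*Y(9)) = -791 + (101 - 24*(-6 + 9)) = -791 + (101 - 24*3) = -791 + (101 - 72) = -791 + 29 = -762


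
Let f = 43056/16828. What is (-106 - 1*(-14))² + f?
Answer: 35618812/4207 ≈ 8466.6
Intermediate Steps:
f = 10764/4207 (f = 43056*(1/16828) = 10764/4207 ≈ 2.5586)
(-106 - 1*(-14))² + f = (-106 - 1*(-14))² + 10764/4207 = (-106 + 14)² + 10764/4207 = (-92)² + 10764/4207 = 8464 + 10764/4207 = 35618812/4207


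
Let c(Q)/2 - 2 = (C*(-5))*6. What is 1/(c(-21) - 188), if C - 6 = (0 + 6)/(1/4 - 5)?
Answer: -19/8896 ≈ -0.0021358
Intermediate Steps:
C = 90/19 (C = 6 + (0 + 6)/(1/4 - 5) = 6 + 6/(1/4 - 5) = 6 + 6/(-19/4) = 6 + 6*(-4/19) = 6 - 24/19 = 90/19 ≈ 4.7368)
c(Q) = -5324/19 (c(Q) = 4 + 2*(((90/19)*(-5))*6) = 4 + 2*(-450/19*6) = 4 + 2*(-2700/19) = 4 - 5400/19 = -5324/19)
1/(c(-21) - 188) = 1/(-5324/19 - 188) = 1/(-8896/19) = -19/8896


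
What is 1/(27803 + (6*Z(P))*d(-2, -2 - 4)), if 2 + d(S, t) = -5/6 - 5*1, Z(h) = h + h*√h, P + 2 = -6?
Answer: 28179/795187049 - 752*I*√2/795187049 ≈ 3.5437e-5 - 1.3374e-6*I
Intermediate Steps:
P = -8 (P = -2 - 6 = -8)
Z(h) = h + h^(3/2)
d(S, t) = -47/6 (d(S, t) = -2 + (-5/6 - 5*1) = -2 + (-5*⅙ - 5) = -2 + (-⅚ - 5) = -2 - 35/6 = -47/6)
1/(27803 + (6*Z(P))*d(-2, -2 - 4)) = 1/(27803 + (6*(-8 + (-8)^(3/2)))*(-47/6)) = 1/(27803 + (6*(-8 - 16*I*√2))*(-47/6)) = 1/(27803 + (-48 - 96*I*√2)*(-47/6)) = 1/(27803 + (376 + 752*I*√2)) = 1/(28179 + 752*I*√2)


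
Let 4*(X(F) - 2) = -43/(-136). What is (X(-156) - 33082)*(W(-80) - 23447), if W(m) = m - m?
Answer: 421939949219/544 ≈ 7.7562e+8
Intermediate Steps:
W(m) = 0
X(F) = 1131/544 (X(F) = 2 + (-43/(-136))/4 = 2 + (-43*(-1/136))/4 = 2 + (¼)*(43/136) = 2 + 43/544 = 1131/544)
(X(-156) - 33082)*(W(-80) - 23447) = (1131/544 - 33082)*(0 - 23447) = -17995477/544*(-23447) = 421939949219/544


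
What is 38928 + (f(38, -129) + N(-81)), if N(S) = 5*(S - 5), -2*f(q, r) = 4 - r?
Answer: 76863/2 ≈ 38432.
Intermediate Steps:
f(q, r) = -2 + r/2 (f(q, r) = -(4 - r)/2 = -2 + r/2)
N(S) = -25 + 5*S (N(S) = 5*(-5 + S) = -25 + 5*S)
38928 + (f(38, -129) + N(-81)) = 38928 + ((-2 + (½)*(-129)) + (-25 + 5*(-81))) = 38928 + ((-2 - 129/2) + (-25 - 405)) = 38928 + (-133/2 - 430) = 38928 - 993/2 = 76863/2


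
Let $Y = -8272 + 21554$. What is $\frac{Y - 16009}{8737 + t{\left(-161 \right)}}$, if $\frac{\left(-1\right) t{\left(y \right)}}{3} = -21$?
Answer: $- \frac{2727}{8800} \approx -0.30989$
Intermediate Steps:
$Y = 13282$
$t{\left(y \right)} = 63$ ($t{\left(y \right)} = \left(-3\right) \left(-21\right) = 63$)
$\frac{Y - 16009}{8737 + t{\left(-161 \right)}} = \frac{13282 - 16009}{8737 + 63} = - \frac{2727}{8800}$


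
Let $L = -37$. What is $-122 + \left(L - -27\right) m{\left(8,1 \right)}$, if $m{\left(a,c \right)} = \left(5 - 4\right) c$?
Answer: $-132$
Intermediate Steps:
$m{\left(a,c \right)} = c$ ($m{\left(a,c \right)} = 1 c = c$)
$-122 + \left(L - -27\right) m{\left(8,1 \right)} = -122 + \left(-37 - -27\right) 1 = -122 + \left(-37 + 27\right) 1 = -122 - 10 = -132$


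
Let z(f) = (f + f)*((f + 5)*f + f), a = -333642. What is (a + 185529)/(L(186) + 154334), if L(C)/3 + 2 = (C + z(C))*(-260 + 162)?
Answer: 148113/3905650372 ≈ 3.7923e-5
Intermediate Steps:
z(f) = 2*f*(f + f*(5 + f)) (z(f) = (2*f)*((5 + f)*f + f) = (2*f)*(f*(5 + f) + f) = (2*f)*(f + f*(5 + f)) = 2*f*(f + f*(5 + f)))
L(C) = -6 - 294*C - 588*C²*(6 + C) (L(C) = -6 + 3*((C + 2*C²*(6 + C))*(-260 + 162)) = -6 + 3*((C + 2*C²*(6 + C))*(-98)) = -6 + 3*(-98*C - 196*C²*(6 + C)) = -6 + (-294*C - 588*C²*(6 + C)) = -6 - 294*C - 588*C²*(6 + C))
(a + 185529)/(L(186) + 154334) = (-333642 + 185529)/((-6 - 294*186 - 588*186²*(6 + 186)) + 154334) = -148113/((-6 - 54684 - 588*34596*192) + 154334) = -148113/((-6 - 54684 - 3905750016) + 154334) = -148113/(-3905804706 + 154334) = -148113/(-3905650372) = -148113*(-1/3905650372) = 148113/3905650372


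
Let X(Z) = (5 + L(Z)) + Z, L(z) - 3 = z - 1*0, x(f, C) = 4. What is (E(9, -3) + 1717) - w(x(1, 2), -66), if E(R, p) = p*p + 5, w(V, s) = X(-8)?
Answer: 1739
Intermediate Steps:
L(z) = 3 + z (L(z) = 3 + (z - 1*0) = 3 + (z + 0) = 3 + z)
X(Z) = 8 + 2*Z (X(Z) = (5 + (3 + Z)) + Z = (8 + Z) + Z = 8 + 2*Z)
w(V, s) = -8 (w(V, s) = 8 + 2*(-8) = 8 - 16 = -8)
E(R, p) = 5 + p² (E(R, p) = p² + 5 = 5 + p²)
(E(9, -3) + 1717) - w(x(1, 2), -66) = ((5 + (-3)²) + 1717) - 1*(-8) = ((5 + 9) + 1717) + 8 = (14 + 1717) + 8 = 1731 + 8 = 1739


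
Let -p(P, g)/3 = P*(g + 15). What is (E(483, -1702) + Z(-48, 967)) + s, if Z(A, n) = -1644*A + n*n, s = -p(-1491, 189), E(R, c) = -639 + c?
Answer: 99168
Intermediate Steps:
p(P, g) = -3*P*(15 + g) (p(P, g) = -3*P*(g + 15) = -3*P*(15 + g))
s = -912492 (s = -(-3)*(-1491)*(15 + 189) = -(-3)*(-1491)*204 = -1*912492 = -912492)
Z(A, n) = n² - 1644*A (Z(A, n) = -1644*A + n² = n² - 1644*A)
(E(483, -1702) + Z(-48, 967)) + s = ((-639 - 1702) + (967² - 1644*(-48))) - 912492 = (-2341 + (935089 + 78912)) - 912492 = (-2341 + 1014001) - 912492 = 1011660 - 912492 = 99168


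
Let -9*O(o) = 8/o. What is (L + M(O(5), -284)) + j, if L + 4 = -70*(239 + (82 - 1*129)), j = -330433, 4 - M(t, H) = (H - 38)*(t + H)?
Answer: -19592021/45 ≈ -4.3538e+5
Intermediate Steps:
O(o) = -8/(9*o)
M(t, H) = 4 - (-38 + H)*(H + t) (M(t, H) = 4 - (H - 38)*(t + H) = 4 - (-38 + H)*(H + t))
L = -13444 (L = -4 - 70*(239 + (82 - 1*129)) = -4 - 70*(239 + (82 - 129)) = -4 - 70*(239 - 47) = -4 - 70*192 = -4 - 13440 = -13444)
(L + M(O(5), -284)) + j = (-13444 + (4 - 1*(-284)² + 38*(-284) + 38*(-8/9/5) - 1*(-284)*(-8/9/5))) - 330433 = (-13444 + (4 - 1*80656 - 10792 + 38*(-8/9*⅕) - 1*(-284)*(-8/9*⅕))) - 330433 = (-13444 + (4 - 80656 - 10792 + 38*(-8/45) - 1*(-284)*(-8/45))) - 330433 = (-13444 + (4 - 80656 - 10792 - 304/45 - 2272/45)) - 330433 = (-13444 - 4117556/45) - 330433 = -4722536/45 - 330433 = -19592021/45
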